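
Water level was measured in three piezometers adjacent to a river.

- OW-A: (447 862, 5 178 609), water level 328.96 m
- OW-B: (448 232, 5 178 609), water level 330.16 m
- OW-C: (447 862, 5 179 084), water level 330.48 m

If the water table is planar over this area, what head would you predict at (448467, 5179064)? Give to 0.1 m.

332.4 m

∂h/∂x = (330.16 − 328.96) / (448232 − 447862) = +0.003243
∂h/∂y = (330.48 − 328.96) / (5179084 − 5178609) = +0.003200
h(448467, 5179064) = 328.96 + (+0.003243)·(605) + (+0.003200)·(455) = 328.96 +1.962 +1.456 = 332.378 m.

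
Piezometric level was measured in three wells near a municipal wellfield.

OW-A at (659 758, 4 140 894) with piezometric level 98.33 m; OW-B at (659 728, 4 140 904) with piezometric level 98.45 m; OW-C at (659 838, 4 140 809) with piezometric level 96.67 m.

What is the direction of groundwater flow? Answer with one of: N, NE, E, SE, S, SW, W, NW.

With h = a·x + b·y + c and OW-A as origin, the differences give:
  (-30)·a + 10·b = +0.12
  80·a + (-85)·b = -1.66
Eliminate b (×(-85) and ×10, subtract): 1750·a = 6.400 → a = ∂h/∂x = +0.003657
Back-substitute: b = ∂h/∂y = +0.02297.
Flow = −∇h = (-0.003657 east, -0.02297 north), which points south.

S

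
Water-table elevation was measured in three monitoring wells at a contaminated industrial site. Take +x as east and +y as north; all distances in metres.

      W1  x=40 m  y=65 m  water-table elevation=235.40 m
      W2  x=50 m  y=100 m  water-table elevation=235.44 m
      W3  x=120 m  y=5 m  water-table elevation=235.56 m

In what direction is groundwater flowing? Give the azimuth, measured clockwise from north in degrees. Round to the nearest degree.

Taking W1 as reference: W2−W1 = (10, 35, +0.04); W3−W1 = (80, -60, +0.16).
Determinant of the coordinate differences = 10·(-60) − 80·35 = -3400.
∂h/∂x = [(+0.04)·(-60) − (+0.16)·35] / -3400 = +0.002353
∂h/∂y = [10·(+0.16) − 80·(+0.04)] / -3400 = +0.0004706
Flow direction (−∇h) has components (-0.002353 E, -0.0004706 N).
Azimuth = atan2(E, N) = atan2(-0.002353, -0.0004706) = 258.7° ≈ 259°.

259°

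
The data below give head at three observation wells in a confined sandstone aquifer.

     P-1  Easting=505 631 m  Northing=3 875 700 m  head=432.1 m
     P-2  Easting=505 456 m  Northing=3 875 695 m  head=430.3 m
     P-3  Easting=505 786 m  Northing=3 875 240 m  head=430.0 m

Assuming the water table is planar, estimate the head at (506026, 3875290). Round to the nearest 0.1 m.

With h = a·x + b·y + c and P-1 as origin, the differences give:
  (-175)·a + (-5)·b = -1.8
  155·a + (-460)·b = -2.1
Eliminate b (×(-460) and ×(-5), subtract): 81275·a = 817.50 → a = ∂h/∂x = +0.01006
Back-substitute: b = ∂h/∂y = +0.007954.
h(506026, 3875290) = 432.1 + (+0.01006)·(395) + (+0.007954)·(-410) = 432.1 +3.973 -3.261 = 432.812 m.

432.8 m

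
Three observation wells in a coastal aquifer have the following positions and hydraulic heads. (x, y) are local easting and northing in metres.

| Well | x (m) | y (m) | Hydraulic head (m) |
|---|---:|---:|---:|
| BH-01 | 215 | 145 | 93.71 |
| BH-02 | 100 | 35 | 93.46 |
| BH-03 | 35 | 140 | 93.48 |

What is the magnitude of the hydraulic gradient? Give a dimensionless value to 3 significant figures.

0.00158

With h = a·x + b·y + c and BH-01 as origin, the differences give:
  (-115)·a + (-110)·b = -0.25
  (-180)·a + (-5)·b = -0.23
Eliminate b (×(-5) and ×(-110), subtract): -19225·a = -24.050 → a = ∂h/∂x = +0.001251
Back-substitute: b = ∂h/∂y = +0.0009649.
|∇h| = √(0.001251² + 0.0009649²) = 0.00158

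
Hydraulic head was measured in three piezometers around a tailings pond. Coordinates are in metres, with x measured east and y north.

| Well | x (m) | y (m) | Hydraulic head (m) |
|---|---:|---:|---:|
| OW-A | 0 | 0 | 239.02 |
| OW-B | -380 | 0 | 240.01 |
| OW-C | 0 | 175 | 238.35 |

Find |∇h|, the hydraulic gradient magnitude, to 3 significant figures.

0.00463

∂h/∂x = (240.01 − 239.02) / (-380 − 0) = -0.002605
∂h/∂y = (238.35 − 239.02) / (175 − 0) = -0.003829
|∇h| = √(-0.002605² + -0.003829²) = 0.004631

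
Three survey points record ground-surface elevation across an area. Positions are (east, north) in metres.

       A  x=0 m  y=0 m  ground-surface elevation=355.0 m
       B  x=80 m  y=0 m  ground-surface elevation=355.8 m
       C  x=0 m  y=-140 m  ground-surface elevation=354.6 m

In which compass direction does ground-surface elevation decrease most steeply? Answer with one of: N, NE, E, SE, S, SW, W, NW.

∂z/∂x = (355.8 − 355.0) / (80 − 0) = +0.01000
∂z/∂y = (354.6 − 355.0) / (-140 − 0) = +0.002857
Steepest decrease is along −∇f = (-0.01000 E, -0.002857 N) → west.

W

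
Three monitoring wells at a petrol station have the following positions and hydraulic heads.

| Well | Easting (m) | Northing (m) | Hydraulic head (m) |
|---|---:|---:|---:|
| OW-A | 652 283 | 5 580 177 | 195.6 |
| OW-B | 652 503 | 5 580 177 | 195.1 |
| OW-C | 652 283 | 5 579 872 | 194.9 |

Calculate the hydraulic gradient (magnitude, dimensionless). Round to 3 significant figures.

∂h/∂x = (195.1 − 195.6) / (652503 − 652283) = -0.002273
∂h/∂y = (194.9 − 195.6) / (5579872 − 5580177) = +0.002295
|∇h| = √(-0.002273² + 0.002295²) = 0.00323

0.00323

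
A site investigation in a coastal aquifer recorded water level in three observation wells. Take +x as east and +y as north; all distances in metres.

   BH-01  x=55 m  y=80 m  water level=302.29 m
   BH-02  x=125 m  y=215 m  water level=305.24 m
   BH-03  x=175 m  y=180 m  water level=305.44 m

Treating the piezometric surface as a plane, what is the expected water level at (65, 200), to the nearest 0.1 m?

304.2 m

Taking BH-01 as reference: BH-02−BH-01 = (70, 135, +2.95); BH-03−BH-01 = (120, 100, +3.15).
Determinant of the coordinate differences = 70·100 − 120·135 = -9200.
∂h/∂x = [(+2.95)·100 − (+3.15)·135] / -9200 = +0.01416
∂h/∂y = [70·(+3.15) − 120·(+2.95)] / -9200 = +0.01451
h(65, 200) = 302.29 + (+0.01416)·(10) + (+0.01451)·(120) = 302.29 +0.142 +1.741 = 304.173 m.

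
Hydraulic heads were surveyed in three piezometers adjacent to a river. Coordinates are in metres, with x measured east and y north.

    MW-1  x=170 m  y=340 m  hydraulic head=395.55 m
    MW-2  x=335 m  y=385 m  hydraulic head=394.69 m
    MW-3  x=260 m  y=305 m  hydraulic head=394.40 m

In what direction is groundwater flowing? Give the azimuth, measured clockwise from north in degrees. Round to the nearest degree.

Three-point gradient (reference MW-1): Δ to MW-2 = (165, 45, -0.86), Δ to MW-3 = (90, -35, -1.15).
∂h/∂x = -0.008331, ∂h/∂y = +0.01144 (det = -9825).
Flow direction (−∇h) has components (+0.008331 E, -0.01144 N).
Azimuth = atan2(E, N) = atan2(+0.008331, -0.01144) = 143.9° ≈ 144°.

144°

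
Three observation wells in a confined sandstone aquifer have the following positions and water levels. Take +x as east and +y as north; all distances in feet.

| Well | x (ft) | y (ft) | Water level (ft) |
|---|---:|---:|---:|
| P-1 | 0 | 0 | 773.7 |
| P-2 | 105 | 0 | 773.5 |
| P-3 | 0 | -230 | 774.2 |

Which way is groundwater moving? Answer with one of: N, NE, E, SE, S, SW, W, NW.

∂h/∂x = (773.5 − 773.7) / (105 − 0) = -0.001905
∂h/∂y = (774.2 − 773.7) / (-230 − 0) = -0.002174
Flow = −∇h = (+0.001905 east, +0.002174 north), which points northeast.

NE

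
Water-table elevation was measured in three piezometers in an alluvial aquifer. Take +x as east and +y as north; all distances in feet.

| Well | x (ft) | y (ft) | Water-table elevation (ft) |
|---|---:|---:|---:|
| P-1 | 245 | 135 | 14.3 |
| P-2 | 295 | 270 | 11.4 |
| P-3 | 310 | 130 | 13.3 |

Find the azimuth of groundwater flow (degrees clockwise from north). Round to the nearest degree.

047°

With h = a·x + b·y + c and P-1 as origin, the differences give:
  50·a + 135·b = -2.9
  65·a + (-5)·b = -1.0
Eliminate b (×(-5) and ×135, subtract): -9025·a = 149.50 → a = ∂h/∂x = -0.01657
Back-substitute: b = ∂h/∂y = -0.01535.
Flow direction (−∇h) has components (+0.01657 E, +0.01535 N).
Azimuth = atan2(E, N) = atan2(+0.01657, +0.01535) = 47.2° ≈ 047°.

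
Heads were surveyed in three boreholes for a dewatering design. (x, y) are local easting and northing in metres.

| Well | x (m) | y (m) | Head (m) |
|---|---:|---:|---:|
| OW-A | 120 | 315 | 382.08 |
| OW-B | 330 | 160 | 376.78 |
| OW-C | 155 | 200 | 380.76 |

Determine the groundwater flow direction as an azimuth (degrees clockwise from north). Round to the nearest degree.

103°

With h = a·x + b·y + c and OW-A as origin, the differences give:
  210·a + (-155)·b = -5.30
  35·a + (-115)·b = -1.32
Eliminate b (×(-115) and ×(-155), subtract): -18725·a = 404.900 → a = ∂h/∂x = -0.02162
Back-substitute: b = ∂h/∂y = +0.004897.
Flow direction (−∇h) has components (+0.02162 E, -0.004897 N).
Azimuth = atan2(E, N) = atan2(+0.02162, -0.004897) = 102.8° ≈ 103°.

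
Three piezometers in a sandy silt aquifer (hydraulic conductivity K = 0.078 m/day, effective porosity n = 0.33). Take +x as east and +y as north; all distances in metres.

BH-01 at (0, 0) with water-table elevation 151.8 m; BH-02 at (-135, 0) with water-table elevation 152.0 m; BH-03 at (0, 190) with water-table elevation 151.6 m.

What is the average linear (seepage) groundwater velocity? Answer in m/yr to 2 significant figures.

0.16 m/yr

∂h/∂x = (152.0 − 151.8) / (-135 − 0) = -0.001481
∂h/∂y = (151.6 − 151.8) / (190 − 0) = -0.001053
|∇h| = √(-0.001481² + -0.001053²) = 0.001817
Seepage velocity v = K·i/n = 0.078 × 0.001817 / 0.33 = 0.0004295 m/day = 0.1569 m/yr.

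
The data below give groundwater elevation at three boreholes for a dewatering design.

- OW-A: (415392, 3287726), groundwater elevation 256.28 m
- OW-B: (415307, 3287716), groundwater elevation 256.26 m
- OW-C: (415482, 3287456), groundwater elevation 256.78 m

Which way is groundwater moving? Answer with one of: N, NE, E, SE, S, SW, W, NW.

N

Differences from OW-A: to OW-B (Δx, Δy, Δh) = (-85, -10, -0.02); to OW-C = (90, -270, +0.50).
Solve a·Δx + b·Δy = Δh: det = (-85)·(-270) − 90·(-10) = 23850.
∂h/∂x = [(-0.02)·(-270) − (+0.50)·(-10)] / 23850 = +0.0004361
∂h/∂y = [(-85)·(+0.50) − 90·(-0.02)] / 23850 = -0.001706
Flow = −∇h = (-0.0004361 east, +0.001706 north), which points north.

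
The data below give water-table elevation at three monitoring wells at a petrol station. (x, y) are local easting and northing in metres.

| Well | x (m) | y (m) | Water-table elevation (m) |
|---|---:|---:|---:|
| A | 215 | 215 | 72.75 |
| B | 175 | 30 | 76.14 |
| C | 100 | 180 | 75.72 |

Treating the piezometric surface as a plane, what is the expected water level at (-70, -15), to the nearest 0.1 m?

82.1 m

Taking A as reference: B−A = (-40, -185, +3.39); C−A = (-115, -35, +2.97).
Determinant of the coordinate differences = (-40)·(-35) − (-115)·(-185) = -19875.
∂h/∂x = [(+3.39)·(-35) − (+2.97)·(-185)] / -19875 = -0.02168
∂h/∂y = [(-40)·(+2.97) − (-115)·(+3.39)] / -19875 = -0.01364
h(-70, -15) = 72.75 + (-0.02168)·(-285) + (-0.01364)·(-230) = 72.75 +6.178 +3.137 = 82.064 m.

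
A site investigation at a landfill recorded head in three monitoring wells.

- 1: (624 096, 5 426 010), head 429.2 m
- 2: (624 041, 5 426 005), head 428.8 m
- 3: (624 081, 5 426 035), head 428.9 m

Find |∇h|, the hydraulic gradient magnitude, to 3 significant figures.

0.0107

Differences from 1: to 2 (Δx, Δy, Δh) = (-55, -5, -0.4); to 3 = (-15, 25, -0.3).
Solve a·Δx + b·Δy = Δh: det = (-55)·25 − (-15)·(-5) = -1450.
∂h/∂x = [(-0.4)·25 − (-0.3)·(-5)] / -1450 = +0.007931
∂h/∂y = [(-55)·(-0.3) − (-15)·(-0.4)] / -1450 = -0.007241
|∇h| = √(0.007931² + -0.007241²) = 0.01074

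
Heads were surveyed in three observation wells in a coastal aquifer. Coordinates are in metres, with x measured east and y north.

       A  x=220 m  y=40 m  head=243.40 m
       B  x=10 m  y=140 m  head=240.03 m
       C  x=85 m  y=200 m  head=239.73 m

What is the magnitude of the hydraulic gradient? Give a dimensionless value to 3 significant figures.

Taking A as reference: B−A = (-210, 100, -3.37); C−A = (-135, 160, -3.67).
Solve a·Δx + b·Δy = Δh: det = (-210)·160 − (-135)·100 = -20100.
∂h/∂x = [(-3.37)·160 − (-3.67)·100] / -20100 = +0.008567
∂h/∂y = [(-210)·(-3.67) − (-135)·(-3.37)] / -20100 = -0.01571
|∇h| = √(0.008567² + -0.01571²) = 0.01789

0.0179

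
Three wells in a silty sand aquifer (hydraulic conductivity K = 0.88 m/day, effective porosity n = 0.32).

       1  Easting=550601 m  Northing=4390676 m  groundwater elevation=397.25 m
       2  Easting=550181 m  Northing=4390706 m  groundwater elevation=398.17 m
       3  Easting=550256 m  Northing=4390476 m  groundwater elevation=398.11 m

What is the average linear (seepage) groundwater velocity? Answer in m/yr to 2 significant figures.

Taking 1 as reference: 2−1 = (-420, 30, +0.92); 3−1 = (-345, -200, +0.86).
Determinant of the coordinate differences = (-420)·(-200) − (-345)·30 = 94350.
∂h/∂x = [(+0.92)·(-200) − (+0.86)·30] / 94350 = -0.002224
∂h/∂y = [(-420)·(+0.86) − (-345)·(+0.92)] / 94350 = -0.0004642
|∇h| = √(-0.002224² + -0.0004642²) = 0.002272
Seepage velocity v = K·i/n = 0.88 × 0.002272 / 0.32 = 0.006248 m/day = 2.282 m/yr.

2.3 m/yr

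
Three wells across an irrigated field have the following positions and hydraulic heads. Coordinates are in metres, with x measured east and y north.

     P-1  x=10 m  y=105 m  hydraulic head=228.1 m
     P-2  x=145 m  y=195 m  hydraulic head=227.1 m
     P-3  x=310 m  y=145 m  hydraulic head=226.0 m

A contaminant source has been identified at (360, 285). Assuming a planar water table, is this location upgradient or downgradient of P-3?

Differences from P-1: to P-2 (Δx, Δy, Δh) = (135, 90, -1.0); to P-3 = (300, 40, -2.1).
Solve a·Δx + b·Δy = Δh: det = 135·40 − 300·90 = -21600.
∂h/∂x = [(-1.0)·40 − (-2.1)·90] / -21600 = -0.006898
∂h/∂y = [135·(-2.1) − 300·(-1.0)] / -21600 = -0.0007639
Head at (360, 285) = 228.1 + (-0.006898)·(350) + (-0.0007639)·(180) = 225.55 m.
That is lower than the 226.0 m at P-3, so the point is downgradient.

downgradient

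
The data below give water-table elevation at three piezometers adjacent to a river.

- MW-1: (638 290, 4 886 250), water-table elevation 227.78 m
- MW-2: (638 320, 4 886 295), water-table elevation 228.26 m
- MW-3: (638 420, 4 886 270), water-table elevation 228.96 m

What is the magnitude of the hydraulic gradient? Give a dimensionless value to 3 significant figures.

0.00975

Taking MW-1 as reference: MW-2−MW-1 = (30, 45, +0.48); MW-3−MW-1 = (130, 20, +1.18).
Solve a·Δx + b·Δy = Δh: det = 30·20 − 130·45 = -5250.
∂h/∂x = [(+0.48)·20 − (+1.18)·45] / -5250 = +0.008286
∂h/∂y = [30·(+1.18) − 130·(+0.48)] / -5250 = +0.005143
|∇h| = √(0.008286² + 0.005143²) = 0.009752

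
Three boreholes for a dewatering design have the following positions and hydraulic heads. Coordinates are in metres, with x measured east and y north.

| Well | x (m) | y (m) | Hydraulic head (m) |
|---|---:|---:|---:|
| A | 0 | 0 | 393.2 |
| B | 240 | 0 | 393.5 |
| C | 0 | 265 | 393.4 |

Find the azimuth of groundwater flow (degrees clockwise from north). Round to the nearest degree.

239°

∂h/∂x = (393.5 − 393.2) / (240 − 0) = +0.001250
∂h/∂y = (393.4 − 393.2) / (265 − 0) = +0.0007547
Flow direction (−∇h) has components (-0.001250 E, -0.0007547 N).
Azimuth = atan2(E, N) = atan2(-0.001250, -0.0007547) = 238.9° ≈ 239°.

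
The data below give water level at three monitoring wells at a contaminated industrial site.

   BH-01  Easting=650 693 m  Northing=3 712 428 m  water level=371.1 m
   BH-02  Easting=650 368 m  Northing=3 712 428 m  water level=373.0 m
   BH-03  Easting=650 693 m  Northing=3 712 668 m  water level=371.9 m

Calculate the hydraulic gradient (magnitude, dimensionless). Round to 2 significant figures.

0.0067

∂h/∂x = (373.0 − 371.1) / (650368 − 650693) = -0.005846
∂h/∂y = (371.9 − 371.1) / (3712668 − 3712428) = +0.003333
|∇h| = √(-0.005846² + 0.003333²) = 0.006729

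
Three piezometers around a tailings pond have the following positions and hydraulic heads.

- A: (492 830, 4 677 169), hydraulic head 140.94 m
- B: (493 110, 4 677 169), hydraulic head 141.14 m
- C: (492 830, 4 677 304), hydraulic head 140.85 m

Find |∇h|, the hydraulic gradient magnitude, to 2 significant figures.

0.00098

∂h/∂x = (141.14 − 140.94) / (493110 − 492830) = +0.0007143
∂h/∂y = (140.85 − 140.94) / (4677304 − 4677169) = -0.0006667
|∇h| = √(0.0007143² + -0.0006667²) = 0.0009771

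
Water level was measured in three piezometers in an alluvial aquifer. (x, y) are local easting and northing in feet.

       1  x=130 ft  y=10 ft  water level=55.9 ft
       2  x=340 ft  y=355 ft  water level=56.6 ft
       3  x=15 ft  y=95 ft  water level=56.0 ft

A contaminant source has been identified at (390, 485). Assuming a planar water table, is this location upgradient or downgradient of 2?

Taking 1 as reference: 2−1 = (210, 345, +0.7); 3−1 = (-115, 85, +0.1).
Determinant of the coordinate differences = 210·85 − (-115)·345 = 57525.
∂h/∂x = [(+0.7)·85 − (+0.1)·345] / 57525 = +0.0004346
∂h/∂y = [210·(+0.1) − (-115)·(+0.7)] / 57525 = +0.001764
Head at (390, 485) = 55.9 + (+0.0004346)·(260) + (+0.001764)·(475) = 56.85 ft.
That is higher than the 56.6 ft at 2, so the point is upgradient.

upgradient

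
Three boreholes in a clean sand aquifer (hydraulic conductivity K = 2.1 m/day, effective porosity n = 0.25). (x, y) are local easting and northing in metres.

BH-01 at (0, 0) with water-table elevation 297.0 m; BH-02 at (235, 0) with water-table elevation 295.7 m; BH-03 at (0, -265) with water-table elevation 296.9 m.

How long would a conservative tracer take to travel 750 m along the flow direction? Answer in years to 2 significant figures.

∂h/∂x = (295.7 − 297.0) / (235 − 0) = -0.005532
∂h/∂y = (296.9 − 297.0) / (-265 − 0) = +0.0003774
|∇h| = √(-0.005532² + 0.0003774²) = 0.005545
Seepage velocity v = K·i/n = 2.1 × 0.005545 / 0.25 = 0.04658 m/day.
t = 750 / 0.04658 = 1.61e+04 days = 44.1 years.

44 years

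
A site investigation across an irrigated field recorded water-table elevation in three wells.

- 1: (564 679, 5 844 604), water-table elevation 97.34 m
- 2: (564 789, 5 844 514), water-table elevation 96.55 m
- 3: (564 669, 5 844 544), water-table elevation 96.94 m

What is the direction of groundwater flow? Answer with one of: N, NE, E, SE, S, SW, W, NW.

S

Differences from 1: to 2 (Δx, Δy, Δh) = (110, -90, -0.79); to 3 = (-10, -60, -0.40).
Determinant of the coordinate differences = 110·(-60) − (-10)·(-90) = -7500.
∂h/∂x = [(-0.79)·(-60) − (-0.40)·(-90)] / -7500 = -0.001520
∂h/∂y = [110·(-0.40) − (-10)·(-0.79)] / -7500 = +0.006920
Flow = −∇h = (+0.001520 east, -0.006920 north), which points south.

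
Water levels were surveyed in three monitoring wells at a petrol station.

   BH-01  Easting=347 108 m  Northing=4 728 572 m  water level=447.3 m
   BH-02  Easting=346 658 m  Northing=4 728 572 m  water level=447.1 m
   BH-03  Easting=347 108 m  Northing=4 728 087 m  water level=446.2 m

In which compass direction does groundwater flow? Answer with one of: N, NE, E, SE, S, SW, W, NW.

S

∂h/∂x = (447.1 − 447.3) / (346658 − 347108) = +0.0004444
∂h/∂y = (446.2 − 447.3) / (4728087 − 4728572) = +0.002268
Flow = −∇h = (-0.0004444 east, -0.002268 north), which points south.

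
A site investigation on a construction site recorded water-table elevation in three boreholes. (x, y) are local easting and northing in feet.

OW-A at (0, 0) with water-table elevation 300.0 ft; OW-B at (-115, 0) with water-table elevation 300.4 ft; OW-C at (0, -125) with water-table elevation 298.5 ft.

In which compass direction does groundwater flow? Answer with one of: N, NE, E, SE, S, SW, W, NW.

∂h/∂x = (300.4 − 300.0) / (-115 − 0) = -0.003478
∂h/∂y = (298.5 − 300.0) / (-125 − 0) = +0.01200
Flow = −∇h = (+0.003478 east, -0.01200 north), which points south.

S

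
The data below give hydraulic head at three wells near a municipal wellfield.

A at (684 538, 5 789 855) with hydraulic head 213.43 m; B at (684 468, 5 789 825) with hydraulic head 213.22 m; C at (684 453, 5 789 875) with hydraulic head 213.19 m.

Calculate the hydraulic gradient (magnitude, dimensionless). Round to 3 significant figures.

Taking A as reference: B−A = (-70, -30, -0.21); C−A = (-85, 20, -0.24).
Solve a·Δx + b·Δy = Δh: det = (-70)·20 − (-85)·(-30) = -3950.
∂h/∂x = [(-0.21)·20 − (-0.24)·(-30)] / -3950 = +0.002886
∂h/∂y = [(-70)·(-0.24) − (-85)·(-0.21)] / -3950 = +0.0002658
|∇h| = √(0.002886² + 0.0002658²) = 0.002898

0.00290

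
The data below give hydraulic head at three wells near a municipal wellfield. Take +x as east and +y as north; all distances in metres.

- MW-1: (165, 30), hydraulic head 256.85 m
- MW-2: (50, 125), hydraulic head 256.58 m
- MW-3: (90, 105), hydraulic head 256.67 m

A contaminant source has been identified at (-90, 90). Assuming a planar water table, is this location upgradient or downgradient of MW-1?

downgradient

With h = a·x + b·y + c and MW-1 as origin, the differences give:
  (-115)·a + 95·b = -0.27
  (-75)·a + 75·b = -0.18
Eliminate b (×75 and ×95, subtract): -1500·a = -3.150 → a = ∂h/∂x = +0.002100
Back-substitute: b = ∂h/∂y = -0.0003000.
Head at (-90, 90) = 256.85 + (+0.002100)·(-255) + (-0.0003000)·(60) = 256.30 m.
That is lower than the 256.85 m at MW-1, so the point is downgradient.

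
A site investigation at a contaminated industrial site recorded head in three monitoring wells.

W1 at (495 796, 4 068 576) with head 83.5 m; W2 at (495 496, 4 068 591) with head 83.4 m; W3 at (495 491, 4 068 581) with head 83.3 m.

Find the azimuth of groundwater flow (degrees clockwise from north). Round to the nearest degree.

Taking W1 as reference: W2−W1 = (-300, 15, -0.1); W3−W1 = (-305, 5, -0.2).
Determinant of the coordinate differences = (-300)·5 − (-305)·15 = 3075.
∂h/∂x = [(-0.1)·5 − (-0.2)·15] / 3075 = +0.0008130
∂h/∂y = [(-300)·(-0.2) − (-305)·(-0.1)] / 3075 = +0.009593
Flow direction (−∇h) has components (-0.0008130 E, -0.009593 N).
Azimuth = atan2(E, N) = atan2(-0.0008130, -0.009593) = 184.8° ≈ 185°.

185°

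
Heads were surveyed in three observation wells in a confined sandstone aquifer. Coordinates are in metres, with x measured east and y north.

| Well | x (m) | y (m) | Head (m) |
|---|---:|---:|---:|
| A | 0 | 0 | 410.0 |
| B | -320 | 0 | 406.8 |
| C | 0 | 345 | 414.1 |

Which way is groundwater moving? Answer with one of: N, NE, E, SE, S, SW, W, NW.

SW

∂h/∂x = (406.8 − 410.0) / (-320 − 0) = +0.010000
∂h/∂y = (414.1 − 410.0) / (345 − 0) = +0.01188
Flow = −∇h = (-0.010000 east, -0.01188 north), which points southwest.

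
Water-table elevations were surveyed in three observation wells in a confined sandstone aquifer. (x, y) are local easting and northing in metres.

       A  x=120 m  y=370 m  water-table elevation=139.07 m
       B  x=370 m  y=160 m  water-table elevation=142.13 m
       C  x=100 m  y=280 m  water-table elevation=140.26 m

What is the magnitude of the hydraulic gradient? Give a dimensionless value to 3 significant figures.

Differences from A: to B (Δx, Δy, Δh) = (250, -210, +3.06); to C = (-20, -90, +1.19).
Solve a·Δx + b·Δy = Δh: det = 250·(-90) − (-20)·(-210) = -26700.
∂h/∂x = [(+3.06)·(-90) − (+1.19)·(-210)] / -26700 = +0.0009551
∂h/∂y = [250·(+1.19) − (-20)·(+3.06)] / -26700 = -0.01343
|∇h| = √(0.0009551² + -0.01343²) = 0.01346

0.0135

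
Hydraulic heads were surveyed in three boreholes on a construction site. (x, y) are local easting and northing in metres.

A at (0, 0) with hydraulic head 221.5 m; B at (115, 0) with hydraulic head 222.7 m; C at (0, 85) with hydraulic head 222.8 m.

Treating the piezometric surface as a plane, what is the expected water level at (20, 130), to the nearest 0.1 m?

∂h/∂x = (222.7 − 221.5) / (115 − 0) = +0.01043
∂h/∂y = (222.8 − 221.5) / (85 − 0) = +0.01529
h(20, 130) = 221.5 + (+0.01043)·(20) + (+0.01529)·(130) = 221.5 +0.209 +1.988 = 223.697 m.

223.7 m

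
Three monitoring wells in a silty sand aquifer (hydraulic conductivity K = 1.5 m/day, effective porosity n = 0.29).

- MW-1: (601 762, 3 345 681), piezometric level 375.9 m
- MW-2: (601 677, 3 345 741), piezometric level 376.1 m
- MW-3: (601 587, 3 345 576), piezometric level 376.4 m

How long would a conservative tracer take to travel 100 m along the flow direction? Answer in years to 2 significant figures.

20 years

Taking MW-1 as reference: MW-2−MW-1 = (-85, 60, +0.2); MW-3−MW-1 = (-175, -105, +0.5).
Solve a·Δx + b·Δy = Δh: det = (-85)·(-105) − (-175)·60 = 19425.
∂h/∂x = [(+0.2)·(-105) − (+0.5)·60] / 19425 = -0.002625
∂h/∂y = [(-85)·(+0.5) − (-175)·(+0.2)] / 19425 = -0.0003861
|∇h| = √(-0.002625² + -0.0003861²) = 0.002653
Seepage velocity v = K·i/n = 1.5 × 0.002653 / 0.29 = 0.01372 m/day.
t = 100 / 0.01372 = 7289 days = 20 years.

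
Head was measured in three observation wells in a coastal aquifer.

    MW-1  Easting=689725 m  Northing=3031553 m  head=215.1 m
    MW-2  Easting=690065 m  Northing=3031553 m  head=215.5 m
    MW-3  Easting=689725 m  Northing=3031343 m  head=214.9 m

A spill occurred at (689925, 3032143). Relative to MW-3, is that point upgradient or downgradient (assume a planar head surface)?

upgradient

∂h/∂x = (215.5 − 215.1) / (690065 − 689725) = +0.001176
∂h/∂y = (214.9 − 215.1) / (3031343 − 3031553) = +0.0009524
Head at (689925, 3032143) = 215.1 + (+0.001176)·(200) + (+0.0009524)·(590) = 215.90 m.
That is higher than the 214.9 m at MW-3, so the point is upgradient.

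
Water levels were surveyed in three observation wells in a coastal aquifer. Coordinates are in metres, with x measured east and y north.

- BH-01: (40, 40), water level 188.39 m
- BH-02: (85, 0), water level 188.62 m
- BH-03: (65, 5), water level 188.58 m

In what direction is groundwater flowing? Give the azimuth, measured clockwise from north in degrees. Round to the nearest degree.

Taking BH-01 as reference: BH-02−BH-01 = (45, -40, +0.23); BH-03−BH-01 = (25, -35, +0.19).
Solve a·Δx + b·Δy = Δh: det = 45·(-35) − 25·(-40) = -575.
∂h/∂x = [(+0.23)·(-35) − (+0.19)·(-40)] / -575 = +0.0007826
∂h/∂y = [45·(+0.19) − 25·(+0.23)] / -575 = -0.004870
Flow direction (−∇h) has components (-0.0007826 E, +0.004870 N).
Azimuth = atan2(E, N) = atan2(-0.0007826, +0.004870) = 350.9° ≈ 351°.

351°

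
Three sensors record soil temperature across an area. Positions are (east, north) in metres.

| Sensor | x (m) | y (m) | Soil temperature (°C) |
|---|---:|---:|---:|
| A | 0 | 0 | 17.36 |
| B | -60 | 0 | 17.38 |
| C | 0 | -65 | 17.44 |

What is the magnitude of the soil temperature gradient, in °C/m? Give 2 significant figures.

∂T/∂x = (17.38 − 17.36) / (-60 − 0) = -0.0003333
∂T/∂y = (17.44 − 17.36) / (-65 − 0) = -0.001231
|∇f| = √(-0.0003333² + -0.001231²) = 0.001275 °C/m

0.0013 °C/m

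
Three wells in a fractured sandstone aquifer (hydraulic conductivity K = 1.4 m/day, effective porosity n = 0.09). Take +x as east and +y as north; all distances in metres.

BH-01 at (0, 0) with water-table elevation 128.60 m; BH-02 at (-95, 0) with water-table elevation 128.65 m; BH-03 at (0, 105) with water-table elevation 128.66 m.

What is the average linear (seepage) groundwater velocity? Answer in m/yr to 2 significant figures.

∂h/∂x = (128.65 − 128.60) / (-95 − 0) = -0.0005263
∂h/∂y = (128.66 − 128.60) / (105 − 0) = +0.0005714
|∇h| = √(-0.0005263² + 0.0005714²) = 0.0007768
Seepage velocity v = K·i/n = 1.4 × 0.0007768 / 0.09 = 0.01208 m/day = 4.412 m/yr.

4.4 m/yr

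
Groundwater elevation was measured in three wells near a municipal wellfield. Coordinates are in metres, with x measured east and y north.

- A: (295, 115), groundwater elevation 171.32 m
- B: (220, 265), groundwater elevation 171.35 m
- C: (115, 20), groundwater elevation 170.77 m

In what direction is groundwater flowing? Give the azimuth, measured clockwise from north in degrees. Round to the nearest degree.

Three-point gradient (reference A): Δ to B = (-75, 150, +0.03), Δ to C = (-180, -95, -0.55).
∂h/∂x = +0.002334, ∂h/∂y = +0.001367 (det = 34125).
Flow direction (−∇h) has components (-0.002334 E, -0.001367 N).
Azimuth = atan2(E, N) = atan2(-0.002334, -0.001367) = 239.6° ≈ 240°.

240°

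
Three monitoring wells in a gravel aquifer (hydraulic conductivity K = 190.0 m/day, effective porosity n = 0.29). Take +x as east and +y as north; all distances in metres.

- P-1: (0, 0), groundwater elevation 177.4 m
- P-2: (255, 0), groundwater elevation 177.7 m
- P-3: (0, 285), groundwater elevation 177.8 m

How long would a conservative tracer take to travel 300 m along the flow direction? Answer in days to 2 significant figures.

∂h/∂x = (177.7 − 177.4) / (255 − 0) = +0.001176
∂h/∂y = (177.8 − 177.4) / (285 − 0) = +0.001404
|∇h| = √(0.001176² + 0.001404²) = 0.001831
Seepage velocity v = K·i/n = 190.0 × 0.001831 / 0.29 = 1.2 m/day.
t = 300 / 1.2 = 250 days.

250 days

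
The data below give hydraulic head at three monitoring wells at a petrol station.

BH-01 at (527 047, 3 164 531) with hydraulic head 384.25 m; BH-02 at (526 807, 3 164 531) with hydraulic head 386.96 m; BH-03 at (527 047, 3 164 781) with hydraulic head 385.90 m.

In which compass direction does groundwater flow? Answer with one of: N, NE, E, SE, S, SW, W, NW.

SE

∂h/∂x = (386.96 − 384.25) / (526807 − 527047) = -0.01129
∂h/∂y = (385.90 − 384.25) / (3164781 − 3164531) = +0.006600
Flow = −∇h = (+0.01129 east, -0.006600 north), which points southeast.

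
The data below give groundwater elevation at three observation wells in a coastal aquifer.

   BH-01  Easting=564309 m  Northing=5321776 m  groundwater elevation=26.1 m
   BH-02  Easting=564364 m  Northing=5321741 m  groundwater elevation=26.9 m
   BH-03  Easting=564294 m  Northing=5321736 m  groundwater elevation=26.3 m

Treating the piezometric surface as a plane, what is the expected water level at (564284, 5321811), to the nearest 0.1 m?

Differences from BH-01: to BH-02 (Δx, Δy, Δh) = (55, -35, +0.8); to BH-03 = (-15, -40, +0.2).
Solve a·Δx + b·Δy = Δh: det = 55·(-40) − (-15)·(-35) = -2725.
∂h/∂x = [(+0.8)·(-40) − (+0.2)·(-35)] / -2725 = +0.009174
∂h/∂y = [55·(+0.2) − (-15)·(+0.8)] / -2725 = -0.008440
h(564284, 5321811) = 26.1 + (+0.009174)·(-25) + (-0.008440)·(35) = 26.1 -0.229 -0.295 = 25.575 m.

25.6 m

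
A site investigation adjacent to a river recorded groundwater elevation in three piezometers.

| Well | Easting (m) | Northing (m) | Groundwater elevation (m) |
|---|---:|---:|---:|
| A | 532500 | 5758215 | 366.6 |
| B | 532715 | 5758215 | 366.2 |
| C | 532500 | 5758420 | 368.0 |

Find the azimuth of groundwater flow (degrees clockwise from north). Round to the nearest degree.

165°

∂h/∂x = (366.2 − 366.6) / (532715 − 532500) = -0.001860
∂h/∂y = (368.0 − 366.6) / (5758420 − 5758215) = +0.006829
Flow direction (−∇h) has components (+0.001860 E, -0.006829 N).
Azimuth = atan2(E, N) = atan2(+0.001860, -0.006829) = 164.8° ≈ 165°.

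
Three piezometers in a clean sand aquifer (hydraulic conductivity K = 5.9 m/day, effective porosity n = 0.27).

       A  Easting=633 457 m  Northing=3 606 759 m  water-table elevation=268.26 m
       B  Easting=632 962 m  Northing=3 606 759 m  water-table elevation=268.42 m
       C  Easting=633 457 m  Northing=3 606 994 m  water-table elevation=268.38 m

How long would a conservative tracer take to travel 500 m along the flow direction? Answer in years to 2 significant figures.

100 years

∂h/∂x = (268.42 − 268.26) / (632962 − 633457) = -0.0003232
∂h/∂y = (268.38 − 268.26) / (3606994 − 3606759) = +0.0005106
|∇h| = √(-0.0003232² + 0.0005106²) = 0.0006043
Seepage velocity v = K·i/n = 5.9 × 0.0006043 / 0.27 = 0.01321 m/day.
t = 500 / 0.01321 = 3.785e+04 days = 104 years.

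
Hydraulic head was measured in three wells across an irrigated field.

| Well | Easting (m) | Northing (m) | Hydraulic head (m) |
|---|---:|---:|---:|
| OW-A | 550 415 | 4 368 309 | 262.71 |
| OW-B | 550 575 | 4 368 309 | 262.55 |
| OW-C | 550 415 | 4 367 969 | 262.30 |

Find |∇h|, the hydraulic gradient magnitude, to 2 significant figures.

∂h/∂x = (262.55 − 262.71) / (550575 − 550415) = -0.0010000
∂h/∂y = (262.30 − 262.71) / (4367969 − 4368309) = +0.001206
|∇h| = √(-0.0010000² + 0.001206²) = 0.001567

0.0016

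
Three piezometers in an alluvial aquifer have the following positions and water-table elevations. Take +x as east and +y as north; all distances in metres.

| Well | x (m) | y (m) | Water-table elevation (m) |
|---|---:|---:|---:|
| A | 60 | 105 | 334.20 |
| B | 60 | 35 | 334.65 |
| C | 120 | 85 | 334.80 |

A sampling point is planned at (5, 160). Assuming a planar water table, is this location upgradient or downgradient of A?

downgradient

Differences from A: to B (Δx, Δy, Δh) = (0, -70, +0.45); to C = (60, -20, +0.60).
Determinant of the coordinate differences = 0·(-20) − 60·(-70) = 4200.
∂h/∂x = [(+0.45)·(-20) − (+0.60)·(-70)] / 4200 = +0.007857
∂h/∂y = [0·(+0.60) − 60·(+0.45)] / 4200 = -0.006429
Head at (5, 160) = 334.20 + (+0.007857)·(-55) + (-0.006429)·(55) = 333.41 m.
That is lower than the 334.20 m at A, so the point is downgradient.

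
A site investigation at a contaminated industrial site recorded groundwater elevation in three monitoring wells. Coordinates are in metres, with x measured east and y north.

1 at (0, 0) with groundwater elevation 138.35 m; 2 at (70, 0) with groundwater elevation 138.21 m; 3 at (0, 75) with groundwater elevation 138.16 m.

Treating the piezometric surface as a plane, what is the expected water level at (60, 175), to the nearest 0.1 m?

137.8 m

∂h/∂x = (138.21 − 138.35) / (70 − 0) = -0.002000
∂h/∂y = (138.16 − 138.35) / (75 − 0) = -0.002533
h(60, 175) = 138.35 + (-0.002000)·(60) + (-0.002533)·(175) = 138.35 -0.120 -0.443 = 137.787 m.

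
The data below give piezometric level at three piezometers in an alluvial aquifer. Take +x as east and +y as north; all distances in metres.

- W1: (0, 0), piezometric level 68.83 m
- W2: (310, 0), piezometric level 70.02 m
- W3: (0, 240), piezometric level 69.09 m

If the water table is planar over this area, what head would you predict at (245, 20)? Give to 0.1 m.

∂h/∂x = (70.02 − 68.83) / (310 − 0) = +0.003839
∂h/∂y = (69.09 − 68.83) / (240 − 0) = +0.001083
h(245, 20) = 68.83 + (+0.003839)·(245) + (+0.001083)·(20) = 68.83 +0.940 +0.022 = 69.792 m.

69.8 m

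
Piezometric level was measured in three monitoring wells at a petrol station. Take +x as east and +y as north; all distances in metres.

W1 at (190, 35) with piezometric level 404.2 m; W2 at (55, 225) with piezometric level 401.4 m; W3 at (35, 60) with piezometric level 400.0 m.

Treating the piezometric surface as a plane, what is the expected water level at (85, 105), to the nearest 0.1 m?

Taking W1 as reference: W2−W1 = (-135, 190, -2.8); W3−W1 = (-155, 25, -4.2).
Solve a·Δx + b·Δy = Δh: det = (-135)·25 − (-155)·190 = 26075.
∂h/∂x = [(-2.8)·25 − (-4.2)·190] / 26075 = +0.02792
∂h/∂y = [(-135)·(-4.2) − (-155)·(-2.8)] / 26075 = +0.005101
h(85, 105) = 404.2 + (+0.02792)·(-105) + (+0.005101)·(70) = 404.2 -2.932 +0.357 = 401.626 m.

401.6 m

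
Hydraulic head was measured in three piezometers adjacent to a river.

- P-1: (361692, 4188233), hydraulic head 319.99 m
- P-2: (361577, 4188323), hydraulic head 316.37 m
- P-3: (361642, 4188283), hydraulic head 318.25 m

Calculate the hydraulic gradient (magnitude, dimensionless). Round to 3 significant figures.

0.0248

Differences from P-1: to P-2 (Δx, Δy, Δh) = (-115, 90, -3.62); to P-3 = (-50, 50, -1.74).
Determinant of the coordinate differences = (-115)·50 − (-50)·90 = -1250.
∂h/∂x = [(-3.62)·50 − (-1.74)·90] / -1250 = +0.01952
∂h/∂y = [(-115)·(-1.74) − (-50)·(-3.62)] / -1250 = -0.01528
|∇h| = √(0.01952² + -0.01528²) = 0.02479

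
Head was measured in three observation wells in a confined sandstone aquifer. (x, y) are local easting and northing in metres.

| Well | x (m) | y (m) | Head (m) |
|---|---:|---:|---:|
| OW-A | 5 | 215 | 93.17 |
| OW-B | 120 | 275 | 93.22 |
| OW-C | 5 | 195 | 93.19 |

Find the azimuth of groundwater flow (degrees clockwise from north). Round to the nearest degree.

316°

Three-point gradient (reference OW-A): Δ to OW-B = (115, 60, +0.05), Δ to OW-C = (0, -20, +0.02).
∂h/∂x = +0.0009565, ∂h/∂y = -0.0010000 (det = -2300).
Flow direction (−∇h) has components (-0.0009565 E, +0.0010000 N).
Azimuth = atan2(E, N) = atan2(-0.0009565, +0.0010000) = 316.3° ≈ 316°.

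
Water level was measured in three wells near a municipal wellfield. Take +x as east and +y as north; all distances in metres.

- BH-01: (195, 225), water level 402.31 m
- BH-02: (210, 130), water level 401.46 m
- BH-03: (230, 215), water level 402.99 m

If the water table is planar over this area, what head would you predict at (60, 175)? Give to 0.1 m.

398.6 m

With h = a·x + b·y + c and BH-01 as origin, the differences give:
  15·a + (-95)·b = -0.85
  35·a + (-10)·b = +0.68
Eliminate b (×(-10) and ×(-95), subtract): 3175·a = 73.100 → a = ∂h/∂x = +0.02302
Back-substitute: b = ∂h/∂y = +0.01258.
h(60, 175) = 402.31 + (+0.02302)·(-135) + (+0.01258)·(-50) = 402.31 -3.108 -0.629 = 398.573 m.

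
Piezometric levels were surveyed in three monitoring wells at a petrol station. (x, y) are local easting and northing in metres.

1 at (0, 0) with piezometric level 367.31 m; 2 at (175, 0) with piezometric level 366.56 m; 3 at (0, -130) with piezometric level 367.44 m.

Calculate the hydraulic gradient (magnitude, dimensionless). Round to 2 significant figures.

0.0044

∂h/∂x = (366.56 − 367.31) / (175 − 0) = -0.004286
∂h/∂y = (367.44 − 367.31) / (-130 − 0) = -0.0010000
|∇h| = √(-0.004286² + -0.0010000²) = 0.004401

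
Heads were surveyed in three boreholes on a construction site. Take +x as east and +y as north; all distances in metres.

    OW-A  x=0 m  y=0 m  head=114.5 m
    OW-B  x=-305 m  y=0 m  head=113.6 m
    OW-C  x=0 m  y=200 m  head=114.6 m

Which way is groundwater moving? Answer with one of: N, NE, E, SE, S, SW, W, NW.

∂h/∂x = (113.6 − 114.5) / (-305 − 0) = +0.002951
∂h/∂y = (114.6 − 114.5) / (200 − 0) = +0.0005000
Flow = −∇h = (-0.002951 east, -0.0005000 north), which points west.

W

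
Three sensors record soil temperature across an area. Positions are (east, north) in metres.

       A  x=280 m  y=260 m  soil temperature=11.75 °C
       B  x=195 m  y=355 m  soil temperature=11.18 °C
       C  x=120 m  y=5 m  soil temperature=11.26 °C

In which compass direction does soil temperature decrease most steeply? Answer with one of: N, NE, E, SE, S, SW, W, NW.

Differences from A: to B (Δx, Δy, Δh) = (-85, 95, -0.57); to C = (-160, -255, -0.49).
Determinant of the coordinate differences = (-85)·(-255) − (-160)·95 = 36875.
∂T/∂x = [(-0.57)·(-255) − (-0.49)·95] / 36875 = +0.005204
∂T/∂y = [(-85)·(-0.49) − (-160)·(-0.57)] / 36875 = -0.001344
Steepest decrease is along −∇f = (-0.005204 E, +0.001344 N) → west.

W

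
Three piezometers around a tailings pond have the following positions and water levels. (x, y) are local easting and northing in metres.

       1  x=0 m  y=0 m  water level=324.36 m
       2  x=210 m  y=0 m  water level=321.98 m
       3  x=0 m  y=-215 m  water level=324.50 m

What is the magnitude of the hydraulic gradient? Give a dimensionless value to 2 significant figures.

0.011

∂h/∂x = (321.98 − 324.36) / (210 − 0) = -0.01133
∂h/∂y = (324.50 − 324.36) / (-215 − 0) = -0.0006512
|∇h| = √(-0.01133² + -0.0006512²) = 0.01135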